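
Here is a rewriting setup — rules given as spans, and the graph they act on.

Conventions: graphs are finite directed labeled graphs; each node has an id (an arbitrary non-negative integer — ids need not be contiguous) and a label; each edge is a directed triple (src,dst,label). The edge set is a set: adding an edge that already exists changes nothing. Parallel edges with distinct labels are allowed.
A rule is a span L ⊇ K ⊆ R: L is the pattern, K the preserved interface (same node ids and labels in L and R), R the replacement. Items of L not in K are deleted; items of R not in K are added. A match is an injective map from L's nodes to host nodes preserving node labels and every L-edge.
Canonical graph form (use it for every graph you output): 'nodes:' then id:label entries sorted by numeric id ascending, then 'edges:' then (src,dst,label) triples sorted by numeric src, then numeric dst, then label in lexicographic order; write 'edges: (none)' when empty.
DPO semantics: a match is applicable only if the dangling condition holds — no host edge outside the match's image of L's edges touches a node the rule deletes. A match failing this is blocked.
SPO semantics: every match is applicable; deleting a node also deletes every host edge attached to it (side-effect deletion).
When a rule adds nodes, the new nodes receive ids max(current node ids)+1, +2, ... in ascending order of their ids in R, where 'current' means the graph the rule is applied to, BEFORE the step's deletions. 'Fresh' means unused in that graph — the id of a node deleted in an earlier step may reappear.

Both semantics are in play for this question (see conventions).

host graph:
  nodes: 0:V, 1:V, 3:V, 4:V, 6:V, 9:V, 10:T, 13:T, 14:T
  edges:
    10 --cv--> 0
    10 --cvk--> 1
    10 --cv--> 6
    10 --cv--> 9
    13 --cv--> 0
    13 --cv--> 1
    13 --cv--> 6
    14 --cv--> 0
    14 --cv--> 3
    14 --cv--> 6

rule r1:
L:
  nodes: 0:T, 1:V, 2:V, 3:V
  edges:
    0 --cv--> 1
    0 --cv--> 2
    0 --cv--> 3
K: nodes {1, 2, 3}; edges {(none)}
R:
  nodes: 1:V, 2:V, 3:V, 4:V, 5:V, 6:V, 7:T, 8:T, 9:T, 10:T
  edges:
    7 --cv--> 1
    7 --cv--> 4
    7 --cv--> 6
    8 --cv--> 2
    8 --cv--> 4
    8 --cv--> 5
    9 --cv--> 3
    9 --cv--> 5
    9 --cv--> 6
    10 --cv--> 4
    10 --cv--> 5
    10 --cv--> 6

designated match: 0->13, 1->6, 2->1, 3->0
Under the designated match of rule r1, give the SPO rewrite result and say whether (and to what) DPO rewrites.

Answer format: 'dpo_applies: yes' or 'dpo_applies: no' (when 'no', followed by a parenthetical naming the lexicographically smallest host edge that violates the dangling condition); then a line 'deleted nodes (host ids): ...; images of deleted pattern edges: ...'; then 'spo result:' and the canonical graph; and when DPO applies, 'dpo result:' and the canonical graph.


dpo_applies: yes
deleted nodes (host ids): 13; images of deleted pattern edges: (13,0,cv); (13,1,cv); (13,6,cv)
spo result:
nodes: 0:V, 1:V, 3:V, 4:V, 6:V, 9:V, 10:T, 14:T, 15:V, 16:V, 17:V, 18:T, 19:T, 20:T, 21:T
edges: (10,0,cv); (10,1,cvk); (10,6,cv); (10,9,cv); (14,0,cv); (14,3,cv); (14,6,cv); (18,6,cv); (18,15,cv); (18,17,cv); (19,1,cv); (19,15,cv); (19,16,cv); (20,0,cv); (20,16,cv); (20,17,cv); (21,15,cv); (21,16,cv); (21,17,cv)
dpo result:
nodes: 0:V, 1:V, 3:V, 4:V, 6:V, 9:V, 10:T, 14:T, 15:V, 16:V, 17:V, 18:T, 19:T, 20:T, 21:T
edges: (10,0,cv); (10,1,cvk); (10,6,cv); (10,9,cv); (14,0,cv); (14,3,cv); (14,6,cv); (18,6,cv); (18,15,cv); (18,17,cv); (19,1,cv); (19,15,cv); (19,16,cv); (20,0,cv); (20,16,cv); (20,17,cv); (21,15,cv); (21,16,cv); (21,17,cv)


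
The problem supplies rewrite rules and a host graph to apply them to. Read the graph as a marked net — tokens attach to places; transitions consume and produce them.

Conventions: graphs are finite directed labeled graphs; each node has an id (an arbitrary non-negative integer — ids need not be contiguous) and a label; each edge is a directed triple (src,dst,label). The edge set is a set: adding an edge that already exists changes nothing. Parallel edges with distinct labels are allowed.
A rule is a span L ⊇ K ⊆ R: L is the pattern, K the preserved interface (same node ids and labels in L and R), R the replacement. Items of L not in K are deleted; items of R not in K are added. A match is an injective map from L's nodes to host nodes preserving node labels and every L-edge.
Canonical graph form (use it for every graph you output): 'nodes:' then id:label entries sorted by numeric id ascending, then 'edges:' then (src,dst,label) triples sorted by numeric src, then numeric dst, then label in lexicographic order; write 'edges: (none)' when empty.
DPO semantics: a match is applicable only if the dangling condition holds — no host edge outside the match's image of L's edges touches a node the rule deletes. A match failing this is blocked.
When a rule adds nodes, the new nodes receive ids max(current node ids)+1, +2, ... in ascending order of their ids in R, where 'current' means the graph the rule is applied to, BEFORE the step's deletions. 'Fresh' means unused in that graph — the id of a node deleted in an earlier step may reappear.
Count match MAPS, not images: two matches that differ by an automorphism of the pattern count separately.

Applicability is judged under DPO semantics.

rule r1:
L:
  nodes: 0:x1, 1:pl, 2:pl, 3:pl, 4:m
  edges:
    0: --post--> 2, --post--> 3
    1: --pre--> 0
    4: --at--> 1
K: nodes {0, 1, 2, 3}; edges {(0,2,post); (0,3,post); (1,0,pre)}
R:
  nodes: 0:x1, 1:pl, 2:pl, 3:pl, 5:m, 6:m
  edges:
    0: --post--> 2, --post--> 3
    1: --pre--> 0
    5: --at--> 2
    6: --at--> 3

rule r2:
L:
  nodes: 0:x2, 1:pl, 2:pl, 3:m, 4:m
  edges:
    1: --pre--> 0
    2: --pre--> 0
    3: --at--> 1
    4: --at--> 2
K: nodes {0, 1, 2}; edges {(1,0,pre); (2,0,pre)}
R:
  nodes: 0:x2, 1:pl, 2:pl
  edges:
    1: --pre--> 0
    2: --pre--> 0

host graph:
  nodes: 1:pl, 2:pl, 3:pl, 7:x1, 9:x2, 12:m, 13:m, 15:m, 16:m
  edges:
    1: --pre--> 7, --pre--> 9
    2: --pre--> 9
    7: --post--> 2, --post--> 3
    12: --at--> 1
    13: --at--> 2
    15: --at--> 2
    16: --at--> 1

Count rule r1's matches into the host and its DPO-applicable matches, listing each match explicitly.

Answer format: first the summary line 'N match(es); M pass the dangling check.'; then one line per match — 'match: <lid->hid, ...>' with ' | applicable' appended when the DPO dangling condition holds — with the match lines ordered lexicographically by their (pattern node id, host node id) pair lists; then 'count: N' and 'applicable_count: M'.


4 match(es); 4 pass the dangling check.
match: 0->7, 1->1, 2->2, 3->3, 4->12 | applicable
match: 0->7, 1->1, 2->2, 3->3, 4->16 | applicable
match: 0->7, 1->1, 2->3, 3->2, 4->12 | applicable
match: 0->7, 1->1, 2->3, 3->2, 4->16 | applicable
count: 4
applicable_count: 4


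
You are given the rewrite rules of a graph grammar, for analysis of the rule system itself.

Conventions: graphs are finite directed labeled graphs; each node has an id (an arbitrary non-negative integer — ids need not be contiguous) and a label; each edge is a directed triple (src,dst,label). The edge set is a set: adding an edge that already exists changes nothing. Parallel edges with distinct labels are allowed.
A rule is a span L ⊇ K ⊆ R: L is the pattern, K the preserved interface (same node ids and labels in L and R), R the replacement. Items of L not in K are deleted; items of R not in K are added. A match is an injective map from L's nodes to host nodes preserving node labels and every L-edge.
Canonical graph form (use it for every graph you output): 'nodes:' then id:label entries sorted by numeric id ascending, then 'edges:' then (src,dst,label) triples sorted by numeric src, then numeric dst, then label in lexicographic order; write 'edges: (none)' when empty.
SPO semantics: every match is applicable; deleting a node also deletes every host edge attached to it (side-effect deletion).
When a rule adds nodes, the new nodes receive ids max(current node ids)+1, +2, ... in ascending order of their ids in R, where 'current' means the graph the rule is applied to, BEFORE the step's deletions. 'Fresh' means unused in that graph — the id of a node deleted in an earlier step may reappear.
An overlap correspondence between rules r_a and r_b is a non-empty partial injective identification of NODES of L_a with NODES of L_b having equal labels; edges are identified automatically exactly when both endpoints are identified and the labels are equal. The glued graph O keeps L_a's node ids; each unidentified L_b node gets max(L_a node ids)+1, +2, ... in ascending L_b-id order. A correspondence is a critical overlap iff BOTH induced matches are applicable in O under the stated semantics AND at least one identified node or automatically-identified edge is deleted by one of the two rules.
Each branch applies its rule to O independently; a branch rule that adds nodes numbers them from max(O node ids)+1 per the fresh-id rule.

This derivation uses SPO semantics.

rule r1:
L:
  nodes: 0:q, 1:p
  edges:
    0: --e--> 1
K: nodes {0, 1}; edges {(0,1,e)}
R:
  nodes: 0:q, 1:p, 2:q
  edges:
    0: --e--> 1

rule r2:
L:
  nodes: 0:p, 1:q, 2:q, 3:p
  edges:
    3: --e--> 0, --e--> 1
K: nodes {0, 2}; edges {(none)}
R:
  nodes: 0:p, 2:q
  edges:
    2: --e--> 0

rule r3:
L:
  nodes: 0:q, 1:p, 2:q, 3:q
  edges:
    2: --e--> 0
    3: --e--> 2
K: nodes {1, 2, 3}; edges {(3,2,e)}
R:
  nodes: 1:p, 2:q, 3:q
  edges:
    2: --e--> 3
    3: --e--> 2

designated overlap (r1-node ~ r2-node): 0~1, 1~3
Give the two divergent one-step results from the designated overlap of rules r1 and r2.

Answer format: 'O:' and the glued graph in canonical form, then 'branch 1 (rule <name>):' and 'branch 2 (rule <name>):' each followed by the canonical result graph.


O:
nodes: 0:q, 1:p, 2:p, 3:q
edges: (0,1,e); (1,0,e); (1,2,e)
branch 1 (rule r1):
nodes: 0:q, 1:p, 2:p, 3:q, 4:q
edges: (0,1,e); (1,0,e); (1,2,e)
branch 2 (rule r2):
nodes: 2:p, 3:q
edges: (3,2,e)


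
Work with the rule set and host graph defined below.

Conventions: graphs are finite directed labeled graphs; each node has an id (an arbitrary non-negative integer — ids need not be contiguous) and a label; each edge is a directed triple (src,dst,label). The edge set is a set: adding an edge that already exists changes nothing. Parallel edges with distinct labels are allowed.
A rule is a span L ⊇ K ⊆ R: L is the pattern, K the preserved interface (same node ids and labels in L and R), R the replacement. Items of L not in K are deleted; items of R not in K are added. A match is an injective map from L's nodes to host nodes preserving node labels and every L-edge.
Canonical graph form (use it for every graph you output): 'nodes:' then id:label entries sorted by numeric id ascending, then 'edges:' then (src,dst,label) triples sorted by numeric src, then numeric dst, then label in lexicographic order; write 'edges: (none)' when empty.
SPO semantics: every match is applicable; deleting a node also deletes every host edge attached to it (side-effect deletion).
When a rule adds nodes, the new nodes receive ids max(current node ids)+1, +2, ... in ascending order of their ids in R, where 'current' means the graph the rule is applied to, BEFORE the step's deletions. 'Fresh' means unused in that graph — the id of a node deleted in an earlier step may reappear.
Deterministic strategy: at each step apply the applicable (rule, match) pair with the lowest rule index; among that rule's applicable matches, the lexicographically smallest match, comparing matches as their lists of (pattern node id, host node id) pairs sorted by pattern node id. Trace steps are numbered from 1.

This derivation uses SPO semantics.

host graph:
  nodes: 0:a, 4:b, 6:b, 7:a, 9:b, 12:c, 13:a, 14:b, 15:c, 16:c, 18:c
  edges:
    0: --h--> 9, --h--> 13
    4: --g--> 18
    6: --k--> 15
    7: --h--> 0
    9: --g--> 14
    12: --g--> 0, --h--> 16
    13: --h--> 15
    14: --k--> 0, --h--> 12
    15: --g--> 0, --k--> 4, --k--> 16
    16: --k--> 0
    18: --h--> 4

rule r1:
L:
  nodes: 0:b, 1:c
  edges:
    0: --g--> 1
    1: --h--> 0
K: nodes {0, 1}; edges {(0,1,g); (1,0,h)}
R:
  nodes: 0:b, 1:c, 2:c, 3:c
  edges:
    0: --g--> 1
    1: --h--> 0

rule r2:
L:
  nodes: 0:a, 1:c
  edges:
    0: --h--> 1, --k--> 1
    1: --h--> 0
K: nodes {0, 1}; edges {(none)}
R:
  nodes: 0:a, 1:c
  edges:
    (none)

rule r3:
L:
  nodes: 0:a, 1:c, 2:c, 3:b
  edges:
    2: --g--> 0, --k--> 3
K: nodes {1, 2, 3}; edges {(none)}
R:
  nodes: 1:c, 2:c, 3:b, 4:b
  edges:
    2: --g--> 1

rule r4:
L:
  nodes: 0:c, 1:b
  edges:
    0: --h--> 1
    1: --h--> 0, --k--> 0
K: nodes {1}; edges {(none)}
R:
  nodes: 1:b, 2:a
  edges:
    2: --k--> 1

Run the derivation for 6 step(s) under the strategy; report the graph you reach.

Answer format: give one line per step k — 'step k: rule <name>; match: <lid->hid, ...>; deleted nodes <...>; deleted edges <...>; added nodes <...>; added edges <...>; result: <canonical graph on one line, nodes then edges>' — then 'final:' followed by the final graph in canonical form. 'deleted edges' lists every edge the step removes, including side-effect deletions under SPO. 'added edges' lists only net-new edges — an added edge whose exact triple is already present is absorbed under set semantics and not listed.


step 1: rule r1; match: 0->4, 1->18; deleted nodes (none); deleted edges (none); added nodes 19, 20; added edges (none); result: nodes: 0:a, 4:b, 6:b, 7:a, 9:b, 12:c, 13:a, 14:b, 15:c, 16:c, 18:c, 19:c, 20:c edges: (0,9,h); (0,13,h); (4,18,g); (6,15,k); (7,0,h); (9,14,g); (12,0,g); (12,16,h); (13,15,h); (14,0,k); (14,12,h); (15,0,g); (15,4,k); (15,16,k); (16,0,k); (18,4,h)
step 2: rule r1; match: 0->4, 1->18; deleted nodes (none); deleted edges (none); added nodes 21, 22; added edges (none); result: nodes: 0:a, 4:b, 6:b, 7:a, 9:b, 12:c, 13:a, 14:b, 15:c, 16:c, 18:c, 19:c, 20:c, 21:c, 22:c edges: (0,9,h); (0,13,h); (4,18,g); (6,15,k); (7,0,h); (9,14,g); (12,0,g); (12,16,h); (13,15,h); (14,0,k); (14,12,h); (15,0,g); (15,4,k); (15,16,k); (16,0,k); (18,4,h)
step 3: rule r1; match: 0->4, 1->18; deleted nodes (none); deleted edges (none); added nodes 23, 24; added edges (none); result: nodes: 0:a, 4:b, 6:b, 7:a, 9:b, 12:c, 13:a, 14:b, 15:c, 16:c, 18:c, 19:c, 20:c, 21:c, 22:c, 23:c, 24:c edges: (0,9,h); (0,13,h); (4,18,g); (6,15,k); (7,0,h); (9,14,g); (12,0,g); (12,16,h); (13,15,h); (14,0,k); (14,12,h); (15,0,g); (15,4,k); (15,16,k); (16,0,k); (18,4,h)
step 4: rule r1; match: 0->4, 1->18; deleted nodes (none); deleted edges (none); added nodes 25, 26; added edges (none); result: nodes: 0:a, 4:b, 6:b, 7:a, 9:b, 12:c, 13:a, 14:b, 15:c, 16:c, 18:c, 19:c, 20:c, 21:c, 22:c, 23:c, 24:c, 25:c, 26:c edges: (0,9,h); (0,13,h); (4,18,g); (6,15,k); (7,0,h); (9,14,g); (12,0,g); (12,16,h); (13,15,h); (14,0,k); (14,12,h); (15,0,g); (15,4,k); (15,16,k); (16,0,k); (18,4,h)
step 5: rule r1; match: 0->4, 1->18; deleted nodes (none); deleted edges (none); added nodes 27, 28; added edges (none); result: nodes: 0:a, 4:b, 6:b, 7:a, 9:b, 12:c, 13:a, 14:b, 15:c, 16:c, 18:c, 19:c, 20:c, 21:c, 22:c, 23:c, 24:c, 25:c, 26:c, 27:c, 28:c edges: (0,9,h); (0,13,h); (4,18,g); (6,15,k); (7,0,h); (9,14,g); (12,0,g); (12,16,h); (13,15,h); (14,0,k); (14,12,h); (15,0,g); (15,4,k); (15,16,k); (16,0,k); (18,4,h)
step 6: rule r1; match: 0->4, 1->18; deleted nodes (none); deleted edges (none); added nodes 29, 30; added edges (none); result: nodes: 0:a, 4:b, 6:b, 7:a, 9:b, 12:c, 13:a, 14:b, 15:c, 16:c, 18:c, 19:c, 20:c, 21:c, 22:c, 23:c, 24:c, 25:c, 26:c, 27:c, 28:c, 29:c, 30:c edges: (0,9,h); (0,13,h); (4,18,g); (6,15,k); (7,0,h); (9,14,g); (12,0,g); (12,16,h); (13,15,h); (14,0,k); (14,12,h); (15,0,g); (15,4,k); (15,16,k); (16,0,k); (18,4,h)
final:
nodes: 0:a, 4:b, 6:b, 7:a, 9:b, 12:c, 13:a, 14:b, 15:c, 16:c, 18:c, 19:c, 20:c, 21:c, 22:c, 23:c, 24:c, 25:c, 26:c, 27:c, 28:c, 29:c, 30:c
edges: (0,9,h); (0,13,h); (4,18,g); (6,15,k); (7,0,h); (9,14,g); (12,0,g); (12,16,h); (13,15,h); (14,0,k); (14,12,h); (15,0,g); (15,4,k); (15,16,k); (16,0,k); (18,4,h)


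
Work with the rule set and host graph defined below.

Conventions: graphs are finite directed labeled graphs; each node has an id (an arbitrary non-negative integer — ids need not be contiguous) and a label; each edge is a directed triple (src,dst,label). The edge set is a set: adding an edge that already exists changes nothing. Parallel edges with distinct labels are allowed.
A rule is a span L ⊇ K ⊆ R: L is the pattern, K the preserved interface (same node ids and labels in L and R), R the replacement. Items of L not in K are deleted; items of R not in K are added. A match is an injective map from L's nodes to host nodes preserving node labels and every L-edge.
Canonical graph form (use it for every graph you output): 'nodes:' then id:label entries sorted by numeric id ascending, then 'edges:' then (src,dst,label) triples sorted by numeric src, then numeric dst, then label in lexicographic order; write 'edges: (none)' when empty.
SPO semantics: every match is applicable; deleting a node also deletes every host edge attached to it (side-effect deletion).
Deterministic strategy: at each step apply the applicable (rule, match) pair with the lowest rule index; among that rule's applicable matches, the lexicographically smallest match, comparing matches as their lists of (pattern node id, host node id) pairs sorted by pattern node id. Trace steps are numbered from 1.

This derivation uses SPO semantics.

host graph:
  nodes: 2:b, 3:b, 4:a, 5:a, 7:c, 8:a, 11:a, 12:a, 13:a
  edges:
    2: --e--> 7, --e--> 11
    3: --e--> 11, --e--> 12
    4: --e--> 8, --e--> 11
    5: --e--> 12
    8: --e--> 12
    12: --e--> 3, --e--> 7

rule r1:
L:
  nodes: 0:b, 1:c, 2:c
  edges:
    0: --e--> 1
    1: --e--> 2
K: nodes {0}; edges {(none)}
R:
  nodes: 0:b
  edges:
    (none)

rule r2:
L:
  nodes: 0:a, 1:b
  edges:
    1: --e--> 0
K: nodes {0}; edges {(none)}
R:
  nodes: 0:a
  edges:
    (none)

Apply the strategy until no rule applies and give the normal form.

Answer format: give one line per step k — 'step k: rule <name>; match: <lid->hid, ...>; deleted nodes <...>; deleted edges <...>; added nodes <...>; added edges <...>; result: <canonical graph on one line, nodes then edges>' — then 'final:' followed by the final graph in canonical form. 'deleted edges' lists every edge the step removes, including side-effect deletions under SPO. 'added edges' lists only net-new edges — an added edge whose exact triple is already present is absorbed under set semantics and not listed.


step 1: rule r2; match: 0->11, 1->2; deleted nodes 2; deleted edges (2,7,e); (2,11,e); added nodes (none); added edges (none); result: nodes: 3:b, 4:a, 5:a, 7:c, 8:a, 11:a, 12:a, 13:a edges: (3,11,e); (3,12,e); (4,8,e); (4,11,e); (5,12,e); (8,12,e); (12,3,e); (12,7,e)
step 2: rule r2; match: 0->11, 1->3; deleted nodes 3; deleted edges (3,11,e); (3,12,e); (12,3,e); added nodes (none); added edges (none); result: nodes: 4:a, 5:a, 7:c, 8:a, 11:a, 12:a, 13:a edges: (4,8,e); (4,11,e); (5,12,e); (8,12,e); (12,7,e)
final:
nodes: 4:a, 5:a, 7:c, 8:a, 11:a, 12:a, 13:a
edges: (4,8,e); (4,11,e); (5,12,e); (8,12,e); (12,7,e)


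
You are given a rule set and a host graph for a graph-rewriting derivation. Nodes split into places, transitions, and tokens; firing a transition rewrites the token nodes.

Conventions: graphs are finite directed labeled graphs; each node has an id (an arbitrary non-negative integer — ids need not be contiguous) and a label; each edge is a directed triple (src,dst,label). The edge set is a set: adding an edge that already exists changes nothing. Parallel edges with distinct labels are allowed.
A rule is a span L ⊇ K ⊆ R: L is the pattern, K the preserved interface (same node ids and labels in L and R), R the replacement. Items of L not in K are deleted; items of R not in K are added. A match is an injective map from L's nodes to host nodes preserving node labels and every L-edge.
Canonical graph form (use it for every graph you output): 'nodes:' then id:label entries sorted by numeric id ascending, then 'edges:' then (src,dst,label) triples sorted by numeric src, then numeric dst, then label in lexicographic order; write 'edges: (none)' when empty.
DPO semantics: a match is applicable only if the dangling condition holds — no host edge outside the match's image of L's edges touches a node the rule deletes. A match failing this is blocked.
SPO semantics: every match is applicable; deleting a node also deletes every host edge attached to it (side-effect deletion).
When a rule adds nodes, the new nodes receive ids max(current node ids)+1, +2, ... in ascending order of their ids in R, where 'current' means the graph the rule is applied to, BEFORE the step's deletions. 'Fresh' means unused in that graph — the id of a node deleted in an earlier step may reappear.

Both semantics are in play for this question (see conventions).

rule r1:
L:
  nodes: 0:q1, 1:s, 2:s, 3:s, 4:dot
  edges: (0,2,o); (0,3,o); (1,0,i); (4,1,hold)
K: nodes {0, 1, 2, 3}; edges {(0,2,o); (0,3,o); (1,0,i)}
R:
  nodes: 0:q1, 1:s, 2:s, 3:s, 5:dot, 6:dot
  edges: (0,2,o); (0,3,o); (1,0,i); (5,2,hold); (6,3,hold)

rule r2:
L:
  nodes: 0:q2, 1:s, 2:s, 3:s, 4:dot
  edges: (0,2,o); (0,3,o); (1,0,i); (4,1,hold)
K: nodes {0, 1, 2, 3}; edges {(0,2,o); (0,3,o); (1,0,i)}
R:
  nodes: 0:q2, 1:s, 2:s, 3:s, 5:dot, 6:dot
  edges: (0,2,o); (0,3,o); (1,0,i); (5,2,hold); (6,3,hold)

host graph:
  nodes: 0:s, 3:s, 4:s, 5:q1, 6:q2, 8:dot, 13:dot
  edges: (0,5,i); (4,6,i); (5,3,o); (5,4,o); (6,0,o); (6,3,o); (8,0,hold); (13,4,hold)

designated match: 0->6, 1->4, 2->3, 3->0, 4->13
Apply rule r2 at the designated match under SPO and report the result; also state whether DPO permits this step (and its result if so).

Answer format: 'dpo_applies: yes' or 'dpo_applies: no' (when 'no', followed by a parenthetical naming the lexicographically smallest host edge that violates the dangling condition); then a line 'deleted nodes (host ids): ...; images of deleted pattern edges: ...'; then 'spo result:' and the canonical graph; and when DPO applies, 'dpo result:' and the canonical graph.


dpo_applies: yes
deleted nodes (host ids): 13; images of deleted pattern edges: (13,4,hold)
spo result:
nodes: 0:s, 3:s, 4:s, 5:q1, 6:q2, 8:dot, 14:dot, 15:dot
edges: (0,5,i); (4,6,i); (5,3,o); (5,4,o); (6,0,o); (6,3,o); (8,0,hold); (14,3,hold); (15,0,hold)
dpo result:
nodes: 0:s, 3:s, 4:s, 5:q1, 6:q2, 8:dot, 14:dot, 15:dot
edges: (0,5,i); (4,6,i); (5,3,o); (5,4,o); (6,0,o); (6,3,o); (8,0,hold); (14,3,hold); (15,0,hold)


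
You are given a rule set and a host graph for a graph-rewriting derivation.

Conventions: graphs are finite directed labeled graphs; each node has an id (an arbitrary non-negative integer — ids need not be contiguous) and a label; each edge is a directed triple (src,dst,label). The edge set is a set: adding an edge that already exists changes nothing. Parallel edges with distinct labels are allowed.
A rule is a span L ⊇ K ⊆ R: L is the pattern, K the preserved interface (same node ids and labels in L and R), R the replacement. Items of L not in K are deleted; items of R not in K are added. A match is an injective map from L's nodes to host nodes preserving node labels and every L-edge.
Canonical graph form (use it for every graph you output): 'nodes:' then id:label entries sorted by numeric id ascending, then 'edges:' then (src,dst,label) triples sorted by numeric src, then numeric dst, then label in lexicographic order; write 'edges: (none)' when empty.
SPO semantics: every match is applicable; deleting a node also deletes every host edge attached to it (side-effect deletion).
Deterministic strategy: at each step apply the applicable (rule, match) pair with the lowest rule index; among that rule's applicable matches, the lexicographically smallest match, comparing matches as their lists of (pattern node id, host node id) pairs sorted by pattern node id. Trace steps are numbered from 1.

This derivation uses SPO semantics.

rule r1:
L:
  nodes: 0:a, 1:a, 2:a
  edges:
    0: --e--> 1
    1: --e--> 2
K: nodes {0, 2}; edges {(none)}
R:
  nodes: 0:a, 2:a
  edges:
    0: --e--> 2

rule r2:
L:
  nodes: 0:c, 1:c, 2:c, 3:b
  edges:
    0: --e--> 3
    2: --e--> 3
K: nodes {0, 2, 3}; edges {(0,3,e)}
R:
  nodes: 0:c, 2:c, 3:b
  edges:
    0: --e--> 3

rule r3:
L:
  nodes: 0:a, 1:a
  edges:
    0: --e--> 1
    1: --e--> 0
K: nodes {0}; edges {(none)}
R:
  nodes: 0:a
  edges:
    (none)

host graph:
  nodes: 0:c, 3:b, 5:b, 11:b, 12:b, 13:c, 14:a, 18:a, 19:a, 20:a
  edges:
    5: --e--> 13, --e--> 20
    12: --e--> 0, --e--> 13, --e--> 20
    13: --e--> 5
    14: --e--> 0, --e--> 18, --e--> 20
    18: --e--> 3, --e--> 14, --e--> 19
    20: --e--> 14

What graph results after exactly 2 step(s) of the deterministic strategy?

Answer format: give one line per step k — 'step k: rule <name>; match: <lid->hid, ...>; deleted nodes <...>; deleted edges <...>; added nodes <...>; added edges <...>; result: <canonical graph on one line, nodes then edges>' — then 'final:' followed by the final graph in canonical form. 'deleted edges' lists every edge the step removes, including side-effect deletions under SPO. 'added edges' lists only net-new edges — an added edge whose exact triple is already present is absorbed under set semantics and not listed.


step 1: rule r1; match: 0->14, 1->18, 2->19; deleted nodes 18; deleted edges (14,18,e); (18,3,e); (18,14,e); (18,19,e); added nodes (none); added edges (14,19,e); result: nodes: 0:c, 3:b, 5:b, 11:b, 12:b, 13:c, 14:a, 19:a, 20:a edges: (5,13,e); (5,20,e); (12,0,e); (12,13,e); (12,20,e); (13,5,e); (14,0,e); (14,19,e); (14,20,e); (20,14,e)
step 2: rule r1; match: 0->20, 1->14, 2->19; deleted nodes 14; deleted edges (14,0,e); (14,19,e); (14,20,e); (20,14,e); added nodes (none); added edges (20,19,e); result: nodes: 0:c, 3:b, 5:b, 11:b, 12:b, 13:c, 19:a, 20:a edges: (5,13,e); (5,20,e); (12,0,e); (12,13,e); (12,20,e); (13,5,e); (20,19,e)
final:
nodes: 0:c, 3:b, 5:b, 11:b, 12:b, 13:c, 19:a, 20:a
edges: (5,13,e); (5,20,e); (12,0,e); (12,13,e); (12,20,e); (13,5,e); (20,19,e)


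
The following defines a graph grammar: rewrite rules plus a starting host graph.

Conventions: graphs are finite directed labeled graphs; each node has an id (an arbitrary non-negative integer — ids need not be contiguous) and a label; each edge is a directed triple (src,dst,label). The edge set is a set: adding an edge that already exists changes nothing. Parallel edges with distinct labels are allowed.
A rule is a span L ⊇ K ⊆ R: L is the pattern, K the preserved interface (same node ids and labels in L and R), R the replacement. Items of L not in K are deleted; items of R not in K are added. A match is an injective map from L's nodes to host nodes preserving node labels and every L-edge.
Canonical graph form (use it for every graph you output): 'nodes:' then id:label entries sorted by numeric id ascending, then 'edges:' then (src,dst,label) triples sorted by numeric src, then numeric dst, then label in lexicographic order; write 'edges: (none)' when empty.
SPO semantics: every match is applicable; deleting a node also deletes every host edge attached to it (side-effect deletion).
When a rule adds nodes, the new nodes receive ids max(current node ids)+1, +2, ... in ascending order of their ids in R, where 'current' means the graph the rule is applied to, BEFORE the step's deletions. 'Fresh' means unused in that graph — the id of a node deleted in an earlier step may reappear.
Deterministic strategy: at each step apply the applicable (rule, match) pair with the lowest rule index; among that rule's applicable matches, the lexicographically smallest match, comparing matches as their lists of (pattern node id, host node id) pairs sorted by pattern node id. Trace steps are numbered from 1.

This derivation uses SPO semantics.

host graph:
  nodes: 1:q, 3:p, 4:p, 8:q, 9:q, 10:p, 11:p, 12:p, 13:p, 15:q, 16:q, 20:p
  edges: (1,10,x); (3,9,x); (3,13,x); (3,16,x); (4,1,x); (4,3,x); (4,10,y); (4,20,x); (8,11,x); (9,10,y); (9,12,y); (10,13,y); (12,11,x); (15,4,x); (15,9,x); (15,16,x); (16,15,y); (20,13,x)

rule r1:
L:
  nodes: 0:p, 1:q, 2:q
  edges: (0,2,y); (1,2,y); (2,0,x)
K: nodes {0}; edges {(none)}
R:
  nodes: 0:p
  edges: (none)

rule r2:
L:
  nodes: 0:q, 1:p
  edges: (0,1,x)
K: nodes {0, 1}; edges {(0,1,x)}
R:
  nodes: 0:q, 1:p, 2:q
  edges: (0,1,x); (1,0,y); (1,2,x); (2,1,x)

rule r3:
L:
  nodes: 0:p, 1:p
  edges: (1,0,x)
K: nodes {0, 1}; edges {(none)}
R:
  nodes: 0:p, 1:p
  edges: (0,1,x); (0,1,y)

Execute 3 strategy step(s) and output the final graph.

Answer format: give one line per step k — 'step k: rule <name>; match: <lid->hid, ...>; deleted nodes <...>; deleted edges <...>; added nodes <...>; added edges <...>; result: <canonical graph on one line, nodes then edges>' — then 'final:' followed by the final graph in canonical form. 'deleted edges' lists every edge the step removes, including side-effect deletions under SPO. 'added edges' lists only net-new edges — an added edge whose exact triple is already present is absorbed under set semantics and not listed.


step 1: rule r2; match: 0->1, 1->10; deleted nodes (none); deleted edges (none); added nodes 21; added edges (10,1,y); (10,21,x); (21,10,x); result: nodes: 1:q, 3:p, 4:p, 8:q, 9:q, 10:p, 11:p, 12:p, 13:p, 15:q, 16:q, 20:p, 21:q edges: (1,10,x); (3,9,x); (3,13,x); (3,16,x); (4,1,x); (4,3,x); (4,10,y); (4,20,x); (8,11,x); (9,10,y); (9,12,y); (10,1,y); (10,13,y); (10,21,x); (12,11,x); (15,4,x); (15,9,x); (15,16,x); (16,15,y); (20,13,x); (21,10,x)
step 2: rule r2; match: 0->1, 1->10; deleted nodes (none); deleted edges (none); added nodes 22; added edges (10,22,x); (22,10,x); result: nodes: 1:q, 3:p, 4:p, 8:q, 9:q, 10:p, 11:p, 12:p, 13:p, 15:q, 16:q, 20:p, 21:q, 22:q edges: (1,10,x); (3,9,x); (3,13,x); (3,16,x); (4,1,x); (4,3,x); (4,10,y); (4,20,x); (8,11,x); (9,10,y); (9,12,y); (10,1,y); (10,13,y); (10,21,x); (10,22,x); (12,11,x); (15,4,x); (15,9,x); (15,16,x); (16,15,y); (20,13,x); (21,10,x); (22,10,x)
step 3: rule r2; match: 0->1, 1->10; deleted nodes (none); deleted edges (none); added nodes 23; added edges (10,23,x); (23,10,x); result: nodes: 1:q, 3:p, 4:p, 8:q, 9:q, 10:p, 11:p, 12:p, 13:p, 15:q, 16:q, 20:p, 21:q, 22:q, 23:q edges: (1,10,x); (3,9,x); (3,13,x); (3,16,x); (4,1,x); (4,3,x); (4,10,y); (4,20,x); (8,11,x); (9,10,y); (9,12,y); (10,1,y); (10,13,y); (10,21,x); (10,22,x); (10,23,x); (12,11,x); (15,4,x); (15,9,x); (15,16,x); (16,15,y); (20,13,x); (21,10,x); (22,10,x); (23,10,x)
final:
nodes: 1:q, 3:p, 4:p, 8:q, 9:q, 10:p, 11:p, 12:p, 13:p, 15:q, 16:q, 20:p, 21:q, 22:q, 23:q
edges: (1,10,x); (3,9,x); (3,13,x); (3,16,x); (4,1,x); (4,3,x); (4,10,y); (4,20,x); (8,11,x); (9,10,y); (9,12,y); (10,1,y); (10,13,y); (10,21,x); (10,22,x); (10,23,x); (12,11,x); (15,4,x); (15,9,x); (15,16,x); (16,15,y); (20,13,x); (21,10,x); (22,10,x); (23,10,x)


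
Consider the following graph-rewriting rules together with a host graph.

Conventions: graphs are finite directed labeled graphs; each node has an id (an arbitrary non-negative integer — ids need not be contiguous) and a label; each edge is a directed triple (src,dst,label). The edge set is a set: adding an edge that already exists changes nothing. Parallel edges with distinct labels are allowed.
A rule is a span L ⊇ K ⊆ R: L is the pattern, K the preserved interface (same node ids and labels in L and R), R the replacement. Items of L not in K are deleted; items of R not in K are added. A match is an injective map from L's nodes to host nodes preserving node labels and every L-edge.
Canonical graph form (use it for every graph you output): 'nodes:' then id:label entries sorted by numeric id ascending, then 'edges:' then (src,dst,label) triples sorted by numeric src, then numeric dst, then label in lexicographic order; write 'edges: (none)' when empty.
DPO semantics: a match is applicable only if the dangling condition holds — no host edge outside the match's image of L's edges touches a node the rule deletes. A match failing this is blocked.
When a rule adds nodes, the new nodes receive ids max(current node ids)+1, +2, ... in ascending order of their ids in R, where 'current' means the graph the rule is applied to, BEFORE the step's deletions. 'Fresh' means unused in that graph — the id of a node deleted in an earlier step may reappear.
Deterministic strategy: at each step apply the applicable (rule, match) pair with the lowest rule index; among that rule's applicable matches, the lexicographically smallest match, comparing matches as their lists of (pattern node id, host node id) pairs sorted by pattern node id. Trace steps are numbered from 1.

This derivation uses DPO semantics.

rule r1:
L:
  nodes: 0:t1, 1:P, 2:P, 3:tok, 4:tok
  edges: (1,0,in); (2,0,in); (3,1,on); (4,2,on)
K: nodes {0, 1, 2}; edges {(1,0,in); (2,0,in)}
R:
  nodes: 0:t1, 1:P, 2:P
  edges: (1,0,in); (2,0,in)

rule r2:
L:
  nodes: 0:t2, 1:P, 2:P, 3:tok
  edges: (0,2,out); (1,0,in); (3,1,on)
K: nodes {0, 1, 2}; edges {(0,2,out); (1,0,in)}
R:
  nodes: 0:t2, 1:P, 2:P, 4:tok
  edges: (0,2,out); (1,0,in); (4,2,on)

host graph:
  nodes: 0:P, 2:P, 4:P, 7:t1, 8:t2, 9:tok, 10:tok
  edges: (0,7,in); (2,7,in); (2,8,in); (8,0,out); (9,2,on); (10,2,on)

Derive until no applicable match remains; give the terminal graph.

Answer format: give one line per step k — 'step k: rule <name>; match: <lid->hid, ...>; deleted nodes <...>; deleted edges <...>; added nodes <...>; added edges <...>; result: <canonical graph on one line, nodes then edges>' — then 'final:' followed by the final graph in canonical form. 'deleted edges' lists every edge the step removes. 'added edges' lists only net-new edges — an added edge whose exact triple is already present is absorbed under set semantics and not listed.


step 1: rule r2; match: 0->8, 1->2, 2->0, 3->9; deleted nodes 9; deleted edges (9,2,on); added nodes 11; added edges (11,0,on); result: nodes: 0:P, 2:P, 4:P, 7:t1, 8:t2, 10:tok, 11:tok edges: (0,7,in); (2,7,in); (2,8,in); (8,0,out); (10,2,on); (11,0,on)
step 2: rule r1; match: 0->7, 1->0, 2->2, 3->11, 4->10; deleted nodes 10, 11; deleted edges (10,2,on); (11,0,on); added nodes (none); added edges (none); result: nodes: 0:P, 2:P, 4:P, 7:t1, 8:t2 edges: (0,7,in); (2,7,in); (2,8,in); (8,0,out)
final:
nodes: 0:P, 2:P, 4:P, 7:t1, 8:t2
edges: (0,7,in); (2,7,in); (2,8,in); (8,0,out)


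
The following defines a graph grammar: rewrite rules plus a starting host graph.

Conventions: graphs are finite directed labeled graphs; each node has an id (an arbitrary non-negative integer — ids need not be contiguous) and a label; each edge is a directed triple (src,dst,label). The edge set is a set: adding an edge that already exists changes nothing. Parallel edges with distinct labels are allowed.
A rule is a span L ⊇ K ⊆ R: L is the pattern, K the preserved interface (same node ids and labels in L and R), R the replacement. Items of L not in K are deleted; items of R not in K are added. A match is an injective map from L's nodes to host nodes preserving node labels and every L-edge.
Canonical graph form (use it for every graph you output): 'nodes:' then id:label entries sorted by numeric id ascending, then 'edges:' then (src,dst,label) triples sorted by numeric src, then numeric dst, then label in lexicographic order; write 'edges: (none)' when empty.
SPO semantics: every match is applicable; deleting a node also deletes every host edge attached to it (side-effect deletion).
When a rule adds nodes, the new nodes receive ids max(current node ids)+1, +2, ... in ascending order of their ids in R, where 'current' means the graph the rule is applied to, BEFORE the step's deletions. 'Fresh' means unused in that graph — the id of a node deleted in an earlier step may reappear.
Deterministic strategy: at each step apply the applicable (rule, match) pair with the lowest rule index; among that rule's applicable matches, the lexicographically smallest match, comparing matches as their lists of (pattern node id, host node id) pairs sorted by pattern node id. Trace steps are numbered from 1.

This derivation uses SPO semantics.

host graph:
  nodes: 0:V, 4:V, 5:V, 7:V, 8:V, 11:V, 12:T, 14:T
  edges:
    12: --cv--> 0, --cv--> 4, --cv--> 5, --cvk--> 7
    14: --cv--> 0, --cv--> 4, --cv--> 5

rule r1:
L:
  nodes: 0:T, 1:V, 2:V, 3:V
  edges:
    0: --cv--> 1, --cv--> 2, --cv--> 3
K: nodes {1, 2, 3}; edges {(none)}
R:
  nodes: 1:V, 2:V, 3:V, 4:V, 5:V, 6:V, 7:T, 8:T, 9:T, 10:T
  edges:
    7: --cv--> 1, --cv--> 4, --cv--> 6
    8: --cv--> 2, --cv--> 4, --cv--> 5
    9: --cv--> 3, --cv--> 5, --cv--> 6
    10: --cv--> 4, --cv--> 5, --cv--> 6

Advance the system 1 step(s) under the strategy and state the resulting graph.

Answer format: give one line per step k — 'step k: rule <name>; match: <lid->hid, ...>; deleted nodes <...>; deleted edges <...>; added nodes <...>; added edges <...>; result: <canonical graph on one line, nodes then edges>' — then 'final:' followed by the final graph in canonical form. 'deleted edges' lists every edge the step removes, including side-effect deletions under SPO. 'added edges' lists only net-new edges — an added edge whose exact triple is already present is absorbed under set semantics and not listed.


step 1: rule r1; match: 0->12, 1->0, 2->4, 3->5; deleted nodes 12; deleted edges (12,0,cv); (12,4,cv); (12,5,cv); (12,7,cvk); added nodes 15, 16, 17, 18, 19, 20, 21; added edges (18,0,cv); (18,15,cv); (18,17,cv); (19,4,cv); (19,15,cv); (19,16,cv); (20,5,cv); (20,16,cv); (20,17,cv); (21,15,cv); (21,16,cv); (21,17,cv); result: nodes: 0:V, 4:V, 5:V, 7:V, 8:V, 11:V, 14:T, 15:V, 16:V, 17:V, 18:T, 19:T, 20:T, 21:T edges: (14,0,cv); (14,4,cv); (14,5,cv); (18,0,cv); (18,15,cv); (18,17,cv); (19,4,cv); (19,15,cv); (19,16,cv); (20,5,cv); (20,16,cv); (20,17,cv); (21,15,cv); (21,16,cv); (21,17,cv)
final:
nodes: 0:V, 4:V, 5:V, 7:V, 8:V, 11:V, 14:T, 15:V, 16:V, 17:V, 18:T, 19:T, 20:T, 21:T
edges: (14,0,cv); (14,4,cv); (14,5,cv); (18,0,cv); (18,15,cv); (18,17,cv); (19,4,cv); (19,15,cv); (19,16,cv); (20,5,cv); (20,16,cv); (20,17,cv); (21,15,cv); (21,16,cv); (21,17,cv)


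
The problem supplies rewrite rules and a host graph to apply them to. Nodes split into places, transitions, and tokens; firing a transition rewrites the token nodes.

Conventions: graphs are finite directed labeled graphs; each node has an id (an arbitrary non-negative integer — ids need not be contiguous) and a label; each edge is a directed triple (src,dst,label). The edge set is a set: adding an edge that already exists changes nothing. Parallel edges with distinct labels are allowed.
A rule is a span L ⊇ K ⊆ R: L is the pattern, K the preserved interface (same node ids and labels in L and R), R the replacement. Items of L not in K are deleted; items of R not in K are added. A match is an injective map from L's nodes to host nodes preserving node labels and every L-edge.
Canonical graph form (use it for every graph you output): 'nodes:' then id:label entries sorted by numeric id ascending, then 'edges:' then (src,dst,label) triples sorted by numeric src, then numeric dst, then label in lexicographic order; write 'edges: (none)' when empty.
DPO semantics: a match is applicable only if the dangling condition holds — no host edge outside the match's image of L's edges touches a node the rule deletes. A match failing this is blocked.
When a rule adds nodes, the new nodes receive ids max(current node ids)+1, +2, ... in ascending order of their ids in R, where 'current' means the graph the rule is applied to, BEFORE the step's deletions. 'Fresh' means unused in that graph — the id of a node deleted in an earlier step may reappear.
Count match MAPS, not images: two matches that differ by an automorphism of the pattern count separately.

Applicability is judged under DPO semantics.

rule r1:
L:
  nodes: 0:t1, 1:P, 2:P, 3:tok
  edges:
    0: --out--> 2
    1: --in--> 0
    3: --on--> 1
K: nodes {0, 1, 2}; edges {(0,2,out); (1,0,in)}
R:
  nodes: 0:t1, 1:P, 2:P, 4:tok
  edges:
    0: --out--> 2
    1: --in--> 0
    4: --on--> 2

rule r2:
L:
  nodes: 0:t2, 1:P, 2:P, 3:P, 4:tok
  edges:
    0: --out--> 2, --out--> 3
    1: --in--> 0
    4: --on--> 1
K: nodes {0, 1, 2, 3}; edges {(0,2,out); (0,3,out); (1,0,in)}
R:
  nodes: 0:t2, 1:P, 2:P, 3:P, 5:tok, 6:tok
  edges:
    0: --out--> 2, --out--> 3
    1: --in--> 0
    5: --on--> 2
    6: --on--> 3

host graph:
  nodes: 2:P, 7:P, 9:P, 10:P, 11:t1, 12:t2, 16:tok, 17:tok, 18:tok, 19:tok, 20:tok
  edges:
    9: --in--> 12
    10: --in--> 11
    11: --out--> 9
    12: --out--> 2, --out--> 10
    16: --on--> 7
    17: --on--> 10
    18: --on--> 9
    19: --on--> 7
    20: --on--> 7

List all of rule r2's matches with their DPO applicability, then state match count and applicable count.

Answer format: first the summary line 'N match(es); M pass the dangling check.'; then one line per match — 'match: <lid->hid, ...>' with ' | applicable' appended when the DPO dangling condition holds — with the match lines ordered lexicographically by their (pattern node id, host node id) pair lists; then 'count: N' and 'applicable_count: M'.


2 match(es); 2 pass the dangling check.
match: 0->12, 1->9, 2->2, 3->10, 4->18 | applicable
match: 0->12, 1->9, 2->10, 3->2, 4->18 | applicable
count: 2
applicable_count: 2
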